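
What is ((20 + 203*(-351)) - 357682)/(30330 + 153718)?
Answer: -428915/184048 ≈ -2.3305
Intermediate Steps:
((20 + 203*(-351)) - 357682)/(30330 + 153718) = ((20 - 71253) - 357682)/184048 = (-71233 - 357682)*(1/184048) = -428915*1/184048 = -428915/184048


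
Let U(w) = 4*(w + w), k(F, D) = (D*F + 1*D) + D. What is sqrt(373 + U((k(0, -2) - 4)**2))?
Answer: sqrt(885) ≈ 29.749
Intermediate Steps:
k(F, D) = 2*D + D*F (k(F, D) = (D*F + D) + D = (D + D*F) + D = 2*D + D*F)
U(w) = 8*w (U(w) = 4*(2*w) = 8*w)
sqrt(373 + U((k(0, -2) - 4)**2)) = sqrt(373 + 8*(-2*(2 + 0) - 4)**2) = sqrt(373 + 8*(-2*2 - 4)**2) = sqrt(373 + 8*(-4 - 4)**2) = sqrt(373 + 8*(-8)**2) = sqrt(373 + 8*64) = sqrt(373 + 512) = sqrt(885)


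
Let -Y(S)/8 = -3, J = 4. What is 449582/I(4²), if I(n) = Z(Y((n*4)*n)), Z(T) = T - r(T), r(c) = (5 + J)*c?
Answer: -224791/96 ≈ -2341.6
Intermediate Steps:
r(c) = 9*c (r(c) = (5 + 4)*c = 9*c)
Y(S) = 24 (Y(S) = -8*(-3) = 24)
Z(T) = -8*T (Z(T) = T - 9*T = -8*T)
I(n) = -192 (I(n) = -8*24 = -192)
449582/I(4²) = 449582/(-192) = 449582*(-1/192) = -224791/96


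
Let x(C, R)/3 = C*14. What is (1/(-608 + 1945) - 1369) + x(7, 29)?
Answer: -1437274/1337 ≈ -1075.0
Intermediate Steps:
x(C, R) = 42*C (x(C, R) = 3*(C*14) = 3*(14*C) = 42*C)
(1/(-608 + 1945) - 1369) + x(7, 29) = (1/(-608 + 1945) - 1369) + 42*7 = (1/1337 - 1369) + 294 = -1830352/1337 + 294 = -1437274/1337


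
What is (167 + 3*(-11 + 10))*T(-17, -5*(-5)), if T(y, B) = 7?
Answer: 1148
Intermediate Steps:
(167 + 3*(-11 + 10))*T(-17, -5*(-5)) = (167 + 3*(-11 + 10))*7 = (167 + 3*(-1))*7 = (167 - 3)*7 = 164*7 = 1148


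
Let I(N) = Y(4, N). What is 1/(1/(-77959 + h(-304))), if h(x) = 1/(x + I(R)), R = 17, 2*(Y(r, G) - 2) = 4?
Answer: -23387701/300 ≈ -77959.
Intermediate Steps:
Y(r, G) = 4 (Y(r, G) = 2 + (½)*4 = 2 + 2 = 4)
I(N) = 4
h(x) = 1/(4 + x) (h(x) = 1/(x + 4) = 1/(4 + x))
1/(1/(-77959 + h(-304))) = 1/(1/(-77959 + 1/(4 - 304))) = 1/(1/(-77959 + 1/(-300))) = 1/(1/(-77959 - 1/300)) = 1/(1/(-23387701/300)) = 1/(-300/23387701) = -23387701/300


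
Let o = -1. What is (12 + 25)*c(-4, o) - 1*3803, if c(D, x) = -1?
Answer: -3840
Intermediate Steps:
(12 + 25)*c(-4, o) - 1*3803 = (12 + 25)*(-1) - 1*3803 = 37*(-1) - 3803 = -37 - 3803 = -3840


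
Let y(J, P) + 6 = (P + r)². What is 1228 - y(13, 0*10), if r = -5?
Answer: 1209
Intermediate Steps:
y(J, P) = -6 + (-5 + P)² (y(J, P) = -6 + (P - 5)² = -6 + (-5 + P)²)
1228 - y(13, 0*10) = 1228 - (-6 + (-5 + 0*10)²) = 1228 - (-6 + (-5 + 0)²) = 1228 - (-6 + (-5)²) = 1228 - (-6 + 25) = 1228 - 1*19 = 1228 - 19 = 1209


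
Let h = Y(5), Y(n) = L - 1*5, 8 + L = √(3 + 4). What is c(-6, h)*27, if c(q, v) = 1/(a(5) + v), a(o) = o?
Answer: -72/19 - 9*√7/19 ≈ -5.0427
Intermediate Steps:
L = -8 + √7 (L = -8 + √(3 + 4) = -8 + √7 ≈ -5.3542)
Y(n) = -13 + √7 (Y(n) = (-8 + √7) - 1*5 = (-8 + √7) - 5 = -13 + √7)
h = -13 + √7 ≈ -10.354
c(q, v) = 1/(5 + v)
c(-6, h)*27 = 27/(5 + (-13 + √7)) = 27/(-8 + √7)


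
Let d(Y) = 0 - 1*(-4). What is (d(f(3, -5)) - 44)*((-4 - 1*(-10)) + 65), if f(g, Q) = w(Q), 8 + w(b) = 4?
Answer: -2840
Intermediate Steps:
w(b) = -4 (w(b) = -8 + 4 = -4)
f(g, Q) = -4
d(Y) = 4 (d(Y) = 0 + 4 = 4)
(d(f(3, -5)) - 44)*((-4 - 1*(-10)) + 65) = (4 - 44)*((-4 - 1*(-10)) + 65) = -40*((-4 + 10) + 65) = -40*(6 + 65) = -40*71 = -2840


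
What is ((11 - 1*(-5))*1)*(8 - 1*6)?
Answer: 32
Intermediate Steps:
((11 - 1*(-5))*1)*(8 - 1*6) = ((11 + 5)*1)*(8 - 6) = (16*1)*2 = 16*2 = 32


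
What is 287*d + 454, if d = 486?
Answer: 139936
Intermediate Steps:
287*d + 454 = 287*486 + 454 = 139482 + 454 = 139936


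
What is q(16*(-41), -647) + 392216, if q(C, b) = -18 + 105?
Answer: 392303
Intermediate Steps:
q(C, b) = 87
q(16*(-41), -647) + 392216 = 87 + 392216 = 392303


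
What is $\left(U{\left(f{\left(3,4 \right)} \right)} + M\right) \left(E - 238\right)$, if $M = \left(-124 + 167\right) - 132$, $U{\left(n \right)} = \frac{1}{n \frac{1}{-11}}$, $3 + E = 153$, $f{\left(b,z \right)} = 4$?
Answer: $8074$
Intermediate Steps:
$E = 150$ ($E = -3 + 153 = 150$)
$U{\left(n \right)} = - \frac{11}{n}$ ($U{\left(n \right)} = \frac{1}{n \left(- \frac{1}{11}\right)} = \frac{1}{\left(- \frac{1}{11}\right) n} = - \frac{11}{n}$)
$M = -89$ ($M = 43 - 132 = -89$)
$\left(U{\left(f{\left(3,4 \right)} \right)} + M\right) \left(E - 238\right) = \left(- \frac{11}{4} - 89\right) \left(150 - 238\right) = \left(\left(-11\right) \frac{1}{4} - 89\right) \left(150 - 238\right) = \left(- \frac{11}{4} - 89\right) \left(-88\right) = \left(- \frac{367}{4}\right) \left(-88\right) = 8074$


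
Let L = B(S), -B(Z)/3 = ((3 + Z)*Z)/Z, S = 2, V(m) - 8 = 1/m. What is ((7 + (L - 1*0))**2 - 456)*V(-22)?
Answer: -34300/11 ≈ -3118.2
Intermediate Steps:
V(m) = 8 + 1/m
B(Z) = -9 - 3*Z (B(Z) = -3*(3 + Z)*Z/Z = -3*Z*(3 + Z)/Z = -3*(3 + Z) = -9 - 3*Z)
L = -15 (L = -9 - 3*2 = -9 - 6 = -15)
((7 + (L - 1*0))**2 - 456)*V(-22) = ((7 + (-15 - 1*0))**2 - 456)*(8 + 1/(-22)) = ((7 + (-15 + 0))**2 - 456)*(8 - 1/22) = ((7 - 15)**2 - 456)*(175/22) = ((-8)**2 - 456)*(175/22) = (64 - 456)*(175/22) = -392*175/22 = -34300/11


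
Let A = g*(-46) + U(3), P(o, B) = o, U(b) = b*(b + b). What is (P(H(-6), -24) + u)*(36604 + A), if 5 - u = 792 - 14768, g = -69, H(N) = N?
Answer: 556149100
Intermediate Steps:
u = 13981 (u = 5 - (792 - 14768) = 5 - 1*(-13976) = 5 + 13976 = 13981)
U(b) = 2*b² (U(b) = b*(2*b) = 2*b²)
A = 3192 (A = -69*(-46) + 2*3² = 3174 + 2*9 = 3174 + 18 = 3192)
(P(H(-6), -24) + u)*(36604 + A) = (-6 + 13981)*(36604 + 3192) = 13975*39796 = 556149100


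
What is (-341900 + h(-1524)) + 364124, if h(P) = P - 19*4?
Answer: 20624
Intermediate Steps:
h(P) = -76 + P (h(P) = P - 76 = -76 + P)
(-341900 + h(-1524)) + 364124 = (-341900 + (-76 - 1524)) + 364124 = (-341900 - 1600) + 364124 = -343500 + 364124 = 20624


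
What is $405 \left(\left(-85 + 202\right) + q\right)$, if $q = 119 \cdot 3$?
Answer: $191970$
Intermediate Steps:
$q = 357$
$405 \left(\left(-85 + 202\right) + q\right) = 405 \left(\left(-85 + 202\right) + 357\right) = 405 \left(117 + 357\right) = 405 \cdot 474 = 191970$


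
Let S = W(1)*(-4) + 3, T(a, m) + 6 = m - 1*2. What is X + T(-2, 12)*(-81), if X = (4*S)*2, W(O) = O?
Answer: -332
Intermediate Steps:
T(a, m) = -8 + m (T(a, m) = -6 + (m - 1*2) = -6 + (m - 2) = -6 + (-2 + m) = -8 + m)
S = -1 (S = 1*(-4) + 3 = -4 + 3 = -1)
X = -8 (X = (4*(-1))*2 = -4*2 = -8)
X + T(-2, 12)*(-81) = -8 + (-8 + 12)*(-81) = -8 + 4*(-81) = -8 - 324 = -332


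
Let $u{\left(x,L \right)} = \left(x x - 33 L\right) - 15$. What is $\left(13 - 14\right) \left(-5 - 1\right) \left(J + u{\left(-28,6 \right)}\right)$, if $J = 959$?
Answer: $9180$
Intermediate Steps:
$u{\left(x,L \right)} = -15 + x^{2} - 33 L$ ($u{\left(x,L \right)} = \left(x^{2} - 33 L\right) - 15 = -15 + x^{2} - 33 L$)
$\left(13 - 14\right) \left(-5 - 1\right) \left(J + u{\left(-28,6 \right)}\right) = \left(13 - 14\right) \left(-5 - 1\right) \left(959 - \left(213 - 784\right)\right) = \left(-1\right) \left(-6\right) \left(959 - -571\right) = 6 \left(959 + 571\right) = 6 \cdot 1530 = 9180$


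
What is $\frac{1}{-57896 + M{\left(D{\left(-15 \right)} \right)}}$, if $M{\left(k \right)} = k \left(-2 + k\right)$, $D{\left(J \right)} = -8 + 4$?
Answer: $- \frac{1}{57872} \approx -1.728 \cdot 10^{-5}$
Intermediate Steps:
$D{\left(J \right)} = -4$
$\frac{1}{-57896 + M{\left(D{\left(-15 \right)} \right)}} = \frac{1}{-57896 - 4 \left(-2 - 4\right)} = \frac{1}{-57896 - -24} = \frac{1}{-57896 + 24} = \frac{1}{-57872} = - \frac{1}{57872}$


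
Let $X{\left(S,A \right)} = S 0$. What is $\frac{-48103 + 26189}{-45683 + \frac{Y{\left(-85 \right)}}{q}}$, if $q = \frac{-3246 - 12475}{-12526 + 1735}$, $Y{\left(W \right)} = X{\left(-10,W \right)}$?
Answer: $\frac{21914}{45683} \approx 0.4797$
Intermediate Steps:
$X{\left(S,A \right)} = 0$
$Y{\left(W \right)} = 0$
$q = \frac{15721}{10791}$ ($q = - \frac{15721}{-10791} = \left(-15721\right) \left(- \frac{1}{10791}\right) = \frac{15721}{10791} \approx 1.4569$)
$\frac{-48103 + 26189}{-45683 + \frac{Y{\left(-85 \right)}}{q}} = \frac{-48103 + 26189}{-45683 + \frac{0}{\frac{15721}{10791}}} = - \frac{21914}{-45683 + 0 \cdot \frac{10791}{15721}} = - \frac{21914}{-45683 + 0} = - \frac{21914}{-45683} = \left(-21914\right) \left(- \frac{1}{45683}\right) = \frac{21914}{45683}$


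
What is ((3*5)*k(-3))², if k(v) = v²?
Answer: 18225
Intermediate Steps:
((3*5)*k(-3))² = ((3*5)*(-3)²)² = (15*9)² = 135² = 18225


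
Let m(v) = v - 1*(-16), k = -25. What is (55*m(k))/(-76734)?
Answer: 55/8526 ≈ 0.0064509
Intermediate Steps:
m(v) = 16 + v (m(v) = v + 16 = 16 + v)
(55*m(k))/(-76734) = (55*(16 - 25))/(-76734) = (55*(-9))*(-1/76734) = -495*(-1/76734) = 55/8526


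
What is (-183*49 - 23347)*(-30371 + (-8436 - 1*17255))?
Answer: 1811587468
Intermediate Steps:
(-183*49 - 23347)*(-30371 + (-8436 - 1*17255)) = (-8967 - 23347)*(-30371 + (-8436 - 17255)) = -32314*(-30371 - 25691) = -32314*(-56062) = 1811587468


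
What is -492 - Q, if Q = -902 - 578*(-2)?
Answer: -746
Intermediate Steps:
Q = 254 (Q = -902 + 1156 = 254)
-492 - Q = -492 - 1*254 = -492 - 254 = -746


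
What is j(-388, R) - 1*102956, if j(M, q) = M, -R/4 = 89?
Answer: -103344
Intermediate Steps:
R = -356 (R = -4*89 = -356)
j(-388, R) - 1*102956 = -388 - 1*102956 = -388 - 102956 = -103344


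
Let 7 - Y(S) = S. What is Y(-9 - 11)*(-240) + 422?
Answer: -6058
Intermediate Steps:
Y(S) = 7 - S
Y(-9 - 11)*(-240) + 422 = (7 - (-9 - 11))*(-240) + 422 = (7 - 1*(-20))*(-240) + 422 = (7 + 20)*(-240) + 422 = 27*(-240) + 422 = -6480 + 422 = -6058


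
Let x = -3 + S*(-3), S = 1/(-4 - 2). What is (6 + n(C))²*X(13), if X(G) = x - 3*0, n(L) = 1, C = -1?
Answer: -245/2 ≈ -122.50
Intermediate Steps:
S = -⅙ (S = 1/(-6) = -⅙ ≈ -0.16667)
x = -5/2 (x = -3 - ⅙*(-3) = -3 + ½ = -5/2 ≈ -2.5000)
X(G) = -5/2 (X(G) = -5/2 - 3*0 = -5/2 + 0 = -5/2)
(6 + n(C))²*X(13) = (6 + 1)²*(-5/2) = 7²*(-5/2) = 49*(-5/2) = -245/2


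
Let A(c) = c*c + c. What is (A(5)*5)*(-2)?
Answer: -300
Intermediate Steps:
A(c) = c + c² (A(c) = c² + c = c + c²)
(A(5)*5)*(-2) = ((5*(1 + 5))*5)*(-2) = ((5*6)*5)*(-2) = (30*5)*(-2) = 150*(-2) = -300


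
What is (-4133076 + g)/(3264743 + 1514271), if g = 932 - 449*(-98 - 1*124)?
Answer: -2016233/2389507 ≈ -0.84379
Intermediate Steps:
g = 100610 (g = 932 - 449*(-98 - 124) = 932 - 449*(-222) = 932 + 99678 = 100610)
(-4133076 + g)/(3264743 + 1514271) = (-4133076 + 100610)/(3264743 + 1514271) = -4032466/4779014 = -4032466*1/4779014 = -2016233/2389507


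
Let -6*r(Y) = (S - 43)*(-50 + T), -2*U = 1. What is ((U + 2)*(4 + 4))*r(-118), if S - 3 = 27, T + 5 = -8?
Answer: -1638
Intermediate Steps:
T = -13 (T = -5 - 8 = -13)
S = 30 (S = 3 + 27 = 30)
U = -½ (U = -½*1 = -½ ≈ -0.50000)
r(Y) = -273/2 (r(Y) = -(30 - 43)*(-50 - 13)/6 = -(-13)*(-63)/6 = -⅙*819 = -273/2)
((U + 2)*(4 + 4))*r(-118) = ((-½ + 2)*(4 + 4))*(-273/2) = ((3/2)*8)*(-273/2) = 12*(-273/2) = -1638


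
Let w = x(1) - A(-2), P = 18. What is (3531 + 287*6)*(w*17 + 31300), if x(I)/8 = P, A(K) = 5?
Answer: 176831739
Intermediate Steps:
x(I) = 144 (x(I) = 8*18 = 144)
w = 139 (w = 144 - 1*5 = 144 - 5 = 139)
(3531 + 287*6)*(w*17 + 31300) = (3531 + 287*6)*(139*17 + 31300) = (3531 + 1722)*(2363 + 31300) = 5253*33663 = 176831739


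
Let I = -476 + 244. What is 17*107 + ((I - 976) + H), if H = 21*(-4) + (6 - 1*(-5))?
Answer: 538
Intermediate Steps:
H = -73 (H = -84 + (6 + 5) = -84 + 11 = -73)
I = -232
17*107 + ((I - 976) + H) = 17*107 + ((-232 - 976) - 73) = 1819 + (-1208 - 73) = 1819 - 1281 = 538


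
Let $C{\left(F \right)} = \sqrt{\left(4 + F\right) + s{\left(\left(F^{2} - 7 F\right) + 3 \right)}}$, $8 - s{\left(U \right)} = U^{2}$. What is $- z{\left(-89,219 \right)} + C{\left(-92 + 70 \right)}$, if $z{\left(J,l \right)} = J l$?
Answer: $19491 + i \sqrt{410891} \approx 19491.0 + 641.01 i$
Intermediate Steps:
$s{\left(U \right)} = 8 - U^{2}$
$C{\left(F \right)} = \sqrt{12 + F - \left(3 + F^{2} - 7 F\right)^{2}}$ ($C{\left(F \right)} = \sqrt{\left(4 + F\right) - \left(-8 + \left(\left(F^{2} - 7 F\right) + 3\right)^{2}\right)} = \sqrt{\left(4 + F\right) - \left(-8 + \left(3 + F^{2} - 7 F\right)^{2}\right)} = \sqrt{12 + F - \left(3 + F^{2} - 7 F\right)^{2}}$)
$- z{\left(-89,219 \right)} + C{\left(-92 + 70 \right)} = - \left(-89\right) 219 + \sqrt{12 + \left(-92 + 70\right) - \left(3 + \left(-92 + 70\right)^{2} - 7 \left(-92 + 70\right)\right)^{2}} = \left(-1\right) \left(-19491\right) + \sqrt{12 - 22 - \left(3 + \left(-22\right)^{2} - -154\right)^{2}} = 19491 + \sqrt{12 - 22 - \left(3 + 484 + 154\right)^{2}} = 19491 + \sqrt{12 - 22 - 641^{2}} = 19491 + \sqrt{12 - 22 - 410881} = 19491 + \sqrt{-410891} = 19491 + i \sqrt{410891}$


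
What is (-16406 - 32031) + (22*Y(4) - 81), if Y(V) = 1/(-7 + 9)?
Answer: -48507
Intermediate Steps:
Y(V) = 1/2
(-16406 - 32031) + (22*Y(4) - 81) = (-16406 - 32031) + (22*(1/2) - 81) = -48437 + (11 - 81) = -48437 - 70 = -48507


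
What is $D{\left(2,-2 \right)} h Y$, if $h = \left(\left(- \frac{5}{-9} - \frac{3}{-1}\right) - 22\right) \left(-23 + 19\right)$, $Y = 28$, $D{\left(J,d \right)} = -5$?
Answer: $- \frac{92960}{9} \approx -10329.0$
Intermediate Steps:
$h = \frac{664}{9}$ ($h = \left(\left(\left(-5\right) \left(- \frac{1}{9}\right) - -3\right) - 22\right) \left(-4\right) = \left(\left(\frac{5}{9} + 3\right) - 22\right) \left(-4\right) = \left(\frac{32}{9} - 22\right) \left(-4\right) = \left(- \frac{166}{9}\right) \left(-4\right) = \frac{664}{9} \approx 73.778$)
$D{\left(2,-2 \right)} h Y = \left(-5\right) \frac{664}{9} \cdot 28 = \left(- \frac{3320}{9}\right) 28 = - \frac{92960}{9}$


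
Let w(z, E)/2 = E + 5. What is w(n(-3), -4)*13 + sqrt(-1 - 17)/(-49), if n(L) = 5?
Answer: 26 - 3*I*sqrt(2)/49 ≈ 26.0 - 0.086584*I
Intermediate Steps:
w(z, E) = 10 + 2*E (w(z, E) = 2*(E + 5) = 2*(5 + E) = 10 + 2*E)
w(n(-3), -4)*13 + sqrt(-1 - 17)/(-49) = (10 + 2*(-4))*13 + sqrt(-1 - 17)/(-49) = (10 - 8)*13 + sqrt(-18)*(-1/49) = 2*13 + (3*I*sqrt(2))*(-1/49) = 26 - 3*I*sqrt(2)/49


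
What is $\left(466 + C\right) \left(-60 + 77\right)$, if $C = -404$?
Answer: $1054$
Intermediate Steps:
$\left(466 + C\right) \left(-60 + 77\right) = \left(466 - 404\right) \left(-60 + 77\right) = 62 \cdot 17 = 1054$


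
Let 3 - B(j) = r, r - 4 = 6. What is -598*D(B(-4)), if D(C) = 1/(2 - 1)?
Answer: -598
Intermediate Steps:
r = 10 (r = 4 + 6 = 10)
B(j) = -7 (B(j) = 3 - 1*10 = 3 - 10 = -7)
D(C) = 1 (D(C) = 1/1 = 1)
-598*D(B(-4)) = -598*1 = -598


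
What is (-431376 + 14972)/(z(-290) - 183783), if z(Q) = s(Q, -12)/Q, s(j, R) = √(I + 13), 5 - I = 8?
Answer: 643600280952120/284057767058489 - 12075716*√10/284057767058489 ≈ 2.2657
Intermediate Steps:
I = -3 (I = 5 - 1*8 = 5 - 8 = -3)
s(j, R) = √10 (s(j, R) = √(-3 + 13) = √10)
z(Q) = √10/Q
(-431376 + 14972)/(z(-290) - 183783) = (-431376 + 14972)/(√10/(-290) - 183783) = -416404/(√10*(-1/290) - 183783) = -416404/(-√10/290 - 183783) = -416404/(-183783 - √10/290)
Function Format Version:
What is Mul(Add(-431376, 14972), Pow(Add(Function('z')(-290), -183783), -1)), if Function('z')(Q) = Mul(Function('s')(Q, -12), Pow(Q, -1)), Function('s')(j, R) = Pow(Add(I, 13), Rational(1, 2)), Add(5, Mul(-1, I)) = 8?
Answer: Add(Rational(643600280952120, 284057767058489), Mul(Rational(-12075716, 284057767058489), Pow(10, Rational(1, 2)))) ≈ 2.2657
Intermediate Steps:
I = -3 (I = Add(5, Mul(-1, 8)) = Add(5, -8) = -3)
Function('s')(j, R) = Pow(10, Rational(1, 2)) (Function('s')(j, R) = Pow(Add(-3, 13), Rational(1, 2)) = Pow(10, Rational(1, 2)))
Function('z')(Q) = Mul(Pow(10, Rational(1, 2)), Pow(Q, -1))
Mul(Add(-431376, 14972), Pow(Add(Function('z')(-290), -183783), -1)) = Mul(Add(-431376, 14972), Pow(Add(Mul(Pow(10, Rational(1, 2)), Pow(-290, -1)), -183783), -1)) = Mul(-416404, Pow(Add(Mul(Pow(10, Rational(1, 2)), Rational(-1, 290)), -183783), -1)) = Mul(-416404, Pow(Add(Mul(Rational(-1, 290), Pow(10, Rational(1, 2))), -183783), -1)) = Mul(-416404, Pow(Add(-183783, Mul(Rational(-1, 290), Pow(10, Rational(1, 2)))), -1))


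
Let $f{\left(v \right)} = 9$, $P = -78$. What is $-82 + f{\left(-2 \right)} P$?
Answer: $-784$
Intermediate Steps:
$-82 + f{\left(-2 \right)} P = -82 + 9 \left(-78\right) = -82 - 702 = -784$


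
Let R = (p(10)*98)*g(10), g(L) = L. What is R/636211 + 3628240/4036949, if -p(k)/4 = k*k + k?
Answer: 4267622480/19310912483 ≈ 0.22100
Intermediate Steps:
p(k) = -4*k - 4*k² (p(k) = -4*(k*k + k) = -4*(k² + k) = -4*(k + k²) = -4*k - 4*k²)
R = -431200 (R = (-4*10*(1 + 10)*98)*10 = (-4*10*11*98)*10 = -440*98*10 = -43120*10 = -431200)
R/636211 + 3628240/4036949 = -431200/636211 + 3628240/4036949 = -431200*1/636211 + 3628240*(1/4036949) = -431200/636211 + 27280/30353 = 4267622480/19310912483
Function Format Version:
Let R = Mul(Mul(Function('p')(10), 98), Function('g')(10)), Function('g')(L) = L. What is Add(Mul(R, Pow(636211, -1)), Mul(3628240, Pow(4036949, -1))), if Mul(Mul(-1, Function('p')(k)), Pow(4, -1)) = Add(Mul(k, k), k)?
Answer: Rational(4267622480, 19310912483) ≈ 0.22100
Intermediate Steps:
Function('p')(k) = Add(Mul(-4, k), Mul(-4, Pow(k, 2))) (Function('p')(k) = Mul(-4, Add(Mul(k, k), k)) = Mul(-4, Add(Pow(k, 2), k)) = Mul(-4, Add(k, Pow(k, 2))) = Add(Mul(-4, k), Mul(-4, Pow(k, 2))))
R = -431200 (R = Mul(Mul(Mul(-4, 10, Add(1, 10)), 98), 10) = Mul(Mul(Mul(-4, 10, 11), 98), 10) = Mul(Mul(-440, 98), 10) = Mul(-43120, 10) = -431200)
Add(Mul(R, Pow(636211, -1)), Mul(3628240, Pow(4036949, -1))) = Add(Mul(-431200, Pow(636211, -1)), Mul(3628240, Pow(4036949, -1))) = Add(Mul(-431200, Rational(1, 636211)), Mul(3628240, Rational(1, 4036949))) = Add(Rational(-431200, 636211), Rational(27280, 30353)) = Rational(4267622480, 19310912483)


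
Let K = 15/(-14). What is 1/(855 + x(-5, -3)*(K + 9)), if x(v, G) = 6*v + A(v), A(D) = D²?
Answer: 14/11415 ≈ 0.0012265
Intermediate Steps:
K = -15/14 (K = 15*(-1/14) = -15/14 ≈ -1.0714)
x(v, G) = v² + 6*v (x(v, G) = 6*v + v² = v² + 6*v)
1/(855 + x(-5, -3)*(K + 9)) = 1/(855 + (-5*(6 - 5))*(-15/14 + 9)) = 1/(855 - 5*1*(111/14)) = 1/(855 - 5*111/14) = 1/(855 - 555/14) = 1/(11415/14) = 14/11415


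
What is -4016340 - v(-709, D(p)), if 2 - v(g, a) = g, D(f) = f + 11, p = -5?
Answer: -4017051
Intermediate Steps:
D(f) = 11 + f
v(g, a) = 2 - g
-4016340 - v(-709, D(p)) = -4016340 - (2 - 1*(-709)) = -4016340 - (2 + 709) = -4016340 - 1*711 = -4016340 - 711 = -4017051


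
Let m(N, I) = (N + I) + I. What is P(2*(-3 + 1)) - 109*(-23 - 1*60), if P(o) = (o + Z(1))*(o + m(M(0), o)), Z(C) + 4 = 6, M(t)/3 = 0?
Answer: 9071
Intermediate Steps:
M(t) = 0 (M(t) = 3*0 = 0)
Z(C) = 2 (Z(C) = -4 + 6 = 2)
m(N, I) = N + 2*I (m(N, I) = (I + N) + I = N + 2*I)
P(o) = 3*o*(2 + o) (P(o) = (o + 2)*(o + (0 + 2*o)) = (2 + o)*(o + 2*o) = (2 + o)*(3*o) = 3*o*(2 + o))
P(2*(-3 + 1)) - 109*(-23 - 1*60) = 3*(2*(-3 + 1))*(2 + 2*(-3 + 1)) - 109*(-23 - 1*60) = 3*(2*(-2))*(2 + 2*(-2)) - 109*(-23 - 60) = 3*(-4)*(2 - 4) - 109*(-83) = 3*(-4)*(-2) + 9047 = 24 + 9047 = 9071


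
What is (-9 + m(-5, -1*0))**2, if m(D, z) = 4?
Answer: 25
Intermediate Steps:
(-9 + m(-5, -1*0))**2 = (-9 + 4)**2 = (-5)**2 = 25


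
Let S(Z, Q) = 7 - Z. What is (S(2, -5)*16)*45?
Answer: 3600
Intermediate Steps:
(S(2, -5)*16)*45 = ((7 - 1*2)*16)*45 = ((7 - 2)*16)*45 = (5*16)*45 = 80*45 = 3600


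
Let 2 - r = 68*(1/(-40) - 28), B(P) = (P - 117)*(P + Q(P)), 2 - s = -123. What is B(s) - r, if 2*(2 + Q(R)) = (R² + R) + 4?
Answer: 620923/10 ≈ 62092.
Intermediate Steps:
Q(R) = R/2 + R²/2 (Q(R) = -2 + ((R² + R) + 4)/2 = -2 + ((R + R²) + 4)/2 = -2 + (4 + R + R²)/2 = -2 + (2 + R/2 + R²/2) = R/2 + R²/2)
s = 125 (s = 2 - 1*(-123) = 2 + 123 = 125)
B(P) = (-117 + P)*(P + P*(1 + P)/2) (B(P) = (P - 117)*(P + P*(1 + P)/2) = (-117 + P)*(P + P*(1 + P)/2))
r = 19077/10 (r = 2 - 68*(1/(-40) - 28) = 2 - 68*(-1/40 - 28) = 2 - 68*(-1121)/40 = 2 - 1*(-19057/10) = 2 + 19057/10 = 19077/10 ≈ 1907.7)
B(s) - r = (½)*125*(-351 + 125² - 114*125) - 1*19077/10 = (½)*125*(-351 + 15625 - 14250) - 19077/10 = (½)*125*1024 - 19077/10 = 64000 - 19077/10 = 620923/10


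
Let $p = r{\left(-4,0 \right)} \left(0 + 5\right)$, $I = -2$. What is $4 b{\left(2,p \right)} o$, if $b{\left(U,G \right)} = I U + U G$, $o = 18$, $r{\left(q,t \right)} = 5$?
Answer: $3312$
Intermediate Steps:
$p = 25$ ($p = 5 \left(0 + 5\right) = 5 \cdot 5 = 25$)
$b{\left(U,G \right)} = - 2 U + G U$ ($b{\left(U,G \right)} = - 2 U + U G = - 2 U + G U$)
$4 b{\left(2,p \right)} o = 4 \cdot 2 \left(-2 + 25\right) 18 = 4 \cdot 2 \cdot 23 \cdot 18 = 4 \cdot 46 \cdot 18 = 184 \cdot 18 = 3312$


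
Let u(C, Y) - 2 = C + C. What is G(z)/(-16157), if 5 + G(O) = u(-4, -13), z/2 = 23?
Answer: 11/16157 ≈ 0.00068082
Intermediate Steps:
z = 46 (z = 2*23 = 46)
u(C, Y) = 2 + 2*C (u(C, Y) = 2 + (C + C) = 2 + 2*C)
G(O) = -11 (G(O) = -5 + (2 + 2*(-4)) = -5 + (2 - 8) = -5 - 6 = -11)
G(z)/(-16157) = -11/(-16157) = -11*(-1/16157) = 11/16157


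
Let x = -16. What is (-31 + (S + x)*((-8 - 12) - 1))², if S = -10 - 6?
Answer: 410881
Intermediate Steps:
S = -16
(-31 + (S + x)*((-8 - 12) - 1))² = (-31 + (-16 - 16)*((-8 - 12) - 1))² = (-31 - 32*(-20 - 1))² = (-31 - 32*(-21))² = (-31 + 672)² = 641² = 410881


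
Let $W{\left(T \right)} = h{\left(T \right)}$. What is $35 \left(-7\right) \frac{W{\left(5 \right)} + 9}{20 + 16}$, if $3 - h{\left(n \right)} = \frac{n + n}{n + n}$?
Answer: $- \frac{2695}{36} \approx -74.861$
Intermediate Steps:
$h{\left(n \right)} = 2$ ($h{\left(n \right)} = 3 - \frac{n + n}{n + n} = 3 - \frac{2 n}{2 n} = 3 - 2 n \frac{1}{2 n} = 3 - 1 = 2$)
$W{\left(T \right)} = 2$
$35 \left(-7\right) \frac{W{\left(5 \right)} + 9}{20 + 16} = 35 \left(-7\right) \frac{2 + 9}{20 + 16} = - 245 \cdot \frac{11}{36} = - 245 \cdot 11 \cdot \frac{1}{36} = \left(-245\right) \frac{11}{36} = - \frac{2695}{36}$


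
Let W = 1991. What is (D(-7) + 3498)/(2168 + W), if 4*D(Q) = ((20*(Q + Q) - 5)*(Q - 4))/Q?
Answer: 94809/116452 ≈ 0.81415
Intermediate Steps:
D(Q) = (-5 + 40*Q)*(-4 + Q)/(4*Q) (D(Q) = (((20*(Q + Q) - 5)*(Q - 4))/Q)/4 = (((20*(2*Q) - 5)*(-4 + Q))/Q)/4 = (((40*Q - 5)*(-4 + Q))/Q)/4 = (((-5 + 40*Q)*(-4 + Q))/Q)/4 = ((-5 + 40*Q)*(-4 + Q)/Q)/4 = (-5 + 40*Q)*(-4 + Q)/(4*Q))
(D(-7) + 3498)/(2168 + W) = ((-165/4 + 5/(-7) + 10*(-7)) + 3498)/(2168 + 1991) = ((-165/4 + 5*(-⅐) - 70) + 3498)/4159 = ((-165/4 - 5/7 - 70) + 3498)*(1/4159) = (-3135/28 + 3498)*(1/4159) = (94809/28)*(1/4159) = 94809/116452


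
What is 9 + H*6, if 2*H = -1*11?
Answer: -24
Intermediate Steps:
H = -11/2 (H = (-1*11)/2 = (½)*(-11) = -11/2 ≈ -5.5000)
9 + H*6 = 9 - 11/2*6 = 9 - 33 = -24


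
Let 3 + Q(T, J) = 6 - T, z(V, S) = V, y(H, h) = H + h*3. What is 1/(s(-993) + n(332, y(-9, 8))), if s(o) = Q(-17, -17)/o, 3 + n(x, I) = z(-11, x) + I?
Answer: 993/973 ≈ 1.0206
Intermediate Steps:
y(H, h) = H + 3*h
Q(T, J) = 3 - T (Q(T, J) = -3 + (6 - T) = 3 - T)
n(x, I) = -14 + I (n(x, I) = -3 + (-11 + I) = -14 + I)
s(o) = 20/o (s(o) = (3 - 1*(-17))/o = (3 + 17)/o = 20/o)
1/(s(-993) + n(332, y(-9, 8))) = 1/(20/(-993) + (-14 + (-9 + 3*8))) = 1/(20*(-1/993) + (-14 + (-9 + 24))) = 1/(-20/993 + (-14 + 15)) = 1/(-20/993 + 1) = 1/(973/993) = 993/973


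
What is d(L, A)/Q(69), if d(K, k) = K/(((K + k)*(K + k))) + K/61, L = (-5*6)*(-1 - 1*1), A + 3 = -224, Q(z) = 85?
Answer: 335400/28920893 ≈ 0.011597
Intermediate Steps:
A = -227 (A = -3 - 224 = -227)
L = 60 (L = -30*(-1 - 1) = -30*(-2) = 60)
d(K, k) = K/61 + K/(K + k)² (d(K, k) = K/((K + k)²) + K*(1/61) = K/(K + k)² + K/61 = K/61 + K/(K + k)²)
d(L, A)/Q(69) = ((1/61)*60 + 60/(60 - 227)²)/85 = (60/61 + 60/(-167)²)*(1/85) = (60/61 + 60*(1/27889))*(1/85) = (60/61 + 60/27889)*(1/85) = (1677000/1701229)*(1/85) = 335400/28920893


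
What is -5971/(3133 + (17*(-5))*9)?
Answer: -5971/2368 ≈ -2.5215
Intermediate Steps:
-5971/(3133 + (17*(-5))*9) = -5971/(3133 - 85*9) = -5971/(3133 - 765) = -5971/2368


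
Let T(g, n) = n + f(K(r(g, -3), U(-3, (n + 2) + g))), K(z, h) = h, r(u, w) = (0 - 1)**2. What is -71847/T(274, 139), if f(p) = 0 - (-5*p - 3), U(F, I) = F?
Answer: -71847/127 ≈ -565.72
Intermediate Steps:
r(u, w) = 1 (r(u, w) = (-1)**2 = 1)
f(p) = 3 + 5*p (f(p) = 0 - (-3 - 5*p) = 0 + (3 + 5*p) = 3 + 5*p)
T(g, n) = -12 + n (T(g, n) = n + (3 + 5*(-3)) = n + (3 - 15) = n - 12 = -12 + n)
-71847/T(274, 139) = -71847/(-12 + 139) = -71847/127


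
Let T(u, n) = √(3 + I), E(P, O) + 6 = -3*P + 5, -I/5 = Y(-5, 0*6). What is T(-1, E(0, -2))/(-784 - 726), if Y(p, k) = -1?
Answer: -√2/755 ≈ -0.0018731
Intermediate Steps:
I = 5 (I = -5*(-1) = 5)
E(P, O) = -1 - 3*P (E(P, O) = -6 + (-3*P + 5) = -6 + (5 - 3*P) = -1 - 3*P)
T(u, n) = 2*√2 (T(u, n) = √(3 + 5) = √8 = 2*√2)
T(-1, E(0, -2))/(-784 - 726) = (2*√2)/(-784 - 726) = (2*√2)/(-1510) = -√2/755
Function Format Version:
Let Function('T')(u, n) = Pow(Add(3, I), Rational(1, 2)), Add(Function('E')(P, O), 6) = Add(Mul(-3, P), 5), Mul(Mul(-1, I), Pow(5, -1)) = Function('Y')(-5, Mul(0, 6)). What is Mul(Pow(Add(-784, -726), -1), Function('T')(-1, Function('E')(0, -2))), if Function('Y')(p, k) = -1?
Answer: Mul(Rational(-1, 755), Pow(2, Rational(1, 2))) ≈ -0.0018731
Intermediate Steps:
I = 5 (I = Mul(-5, -1) = 5)
Function('E')(P, O) = Add(-1, Mul(-3, P)) (Function('E')(P, O) = Add(-6, Add(Mul(-3, P), 5)) = Add(-6, Add(5, Mul(-3, P))) = Add(-1, Mul(-3, P)))
Function('T')(u, n) = Mul(2, Pow(2, Rational(1, 2))) (Function('T')(u, n) = Pow(Add(3, 5), Rational(1, 2)) = Pow(8, Rational(1, 2)) = Mul(2, Pow(2, Rational(1, 2))))
Mul(Pow(Add(-784, -726), -1), Function('T')(-1, Function('E')(0, -2))) = Mul(Pow(Add(-784, -726), -1), Mul(2, Pow(2, Rational(1, 2)))) = Mul(Pow(-1510, -1), Mul(2, Pow(2, Rational(1, 2)))) = Mul(Rational(-1, 1510), Mul(2, Pow(2, Rational(1, 2)))) = Mul(Rational(-1, 755), Pow(2, Rational(1, 2)))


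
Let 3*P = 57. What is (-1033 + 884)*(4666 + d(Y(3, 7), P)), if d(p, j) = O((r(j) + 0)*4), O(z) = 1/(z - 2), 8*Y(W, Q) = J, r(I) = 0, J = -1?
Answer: -1390319/2 ≈ -6.9516e+5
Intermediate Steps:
P = 19 (P = (1/3)*57 = 19)
Y(W, Q) = -1/8 (Y(W, Q) = (1/8)*(-1) = -1/8)
O(z) = 1/(-2 + z)
d(p, j) = -1/2 (d(p, j) = 1/(-2 + (0 + 0)*4) = 1/(-2 + 0*4) = 1/(-2 + 0) = 1/(-2) = -1/2)
(-1033 + 884)*(4666 + d(Y(3, 7), P)) = (-1033 + 884)*(4666 - 1/2) = -149*9331/2 = -1390319/2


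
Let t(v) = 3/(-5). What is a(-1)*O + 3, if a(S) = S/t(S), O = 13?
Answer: 74/3 ≈ 24.667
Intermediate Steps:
t(v) = -3/5 (t(v) = 3*(-1/5) = -3/5)
a(S) = -5*S/3 (a(S) = S/(-3/5) = S*(-5/3) = -5*S/3)
a(-1)*O + 3 = -5/3*(-1)*13 + 3 = (5/3)*13 + 3 = 65/3 + 3 = 74/3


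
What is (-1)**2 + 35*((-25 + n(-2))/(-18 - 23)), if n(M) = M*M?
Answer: 776/41 ≈ 18.927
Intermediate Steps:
n(M) = M**2
(-1)**2 + 35*((-25 + n(-2))/(-18 - 23)) = (-1)**2 + 35*((-25 + (-2)**2)/(-18 - 23)) = 1 + 35*((-25 + 4)/(-41)) = 1 + 35*(-21*(-1/41)) = 1 + 35*(21/41) = 1 + 735/41 = 776/41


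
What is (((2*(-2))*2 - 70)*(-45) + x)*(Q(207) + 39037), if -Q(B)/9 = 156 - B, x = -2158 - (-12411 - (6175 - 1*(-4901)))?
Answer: 981041144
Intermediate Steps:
x = 21329 (x = -2158 - (-12411 - (6175 + 4901)) = -2158 - (-12411 - 1*11076) = -2158 - (-12411 - 11076) = -2158 - 1*(-23487) = -2158 + 23487 = 21329)
Q(B) = -1404 + 9*B (Q(B) = -9*(156 - B) = -1404 + 9*B)
(((2*(-2))*2 - 70)*(-45) + x)*(Q(207) + 39037) = (((2*(-2))*2 - 70)*(-45) + 21329)*((-1404 + 9*207) + 39037) = ((-4*2 - 70)*(-45) + 21329)*((-1404 + 1863) + 39037) = ((-8 - 70)*(-45) + 21329)*(459 + 39037) = (-78*(-45) + 21329)*39496 = (3510 + 21329)*39496 = 24839*39496 = 981041144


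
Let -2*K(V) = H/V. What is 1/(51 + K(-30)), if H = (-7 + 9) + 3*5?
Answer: 60/3077 ≈ 0.019500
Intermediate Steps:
H = 17 (H = 2 + 15 = 17)
K(V) = -17/(2*V)
1/(51 + K(-30)) = 1/(51 - 17/2/(-30)) = 1/(51 - 17/2*(-1/30)) = 1/(51 + 17/60) = 1/(3077/60) = 60/3077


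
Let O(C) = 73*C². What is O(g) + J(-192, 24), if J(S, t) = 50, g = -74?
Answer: 399798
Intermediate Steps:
O(g) + J(-192, 24) = 73*(-74)² + 50 = 73*5476 + 50 = 399748 + 50 = 399798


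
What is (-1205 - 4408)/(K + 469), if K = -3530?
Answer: 5613/3061 ≈ 1.8337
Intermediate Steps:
(-1205 - 4408)/(K + 469) = (-1205 - 4408)/(-3530 + 469) = -5613/(-3061) = -5613*(-1/3061) = 5613/3061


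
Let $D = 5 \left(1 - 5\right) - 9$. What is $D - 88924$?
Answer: $-88953$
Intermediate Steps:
$D = -29$ ($D = 5 \left(1 - 5\right) - 9 = 5 \left(-4\right) - 9 = -20 - 9 = -29$)
$D - 88924 = -29 - 88924 = -88953$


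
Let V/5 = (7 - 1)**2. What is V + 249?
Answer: 429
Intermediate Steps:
V = 180 (V = 5*(7 - 1)**2 = 5*6**2 = 5*36 = 180)
V + 249 = 180 + 249 = 429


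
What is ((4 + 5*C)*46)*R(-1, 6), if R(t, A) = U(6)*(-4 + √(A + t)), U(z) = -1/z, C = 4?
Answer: 736 - 184*√5 ≈ 324.56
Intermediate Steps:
R(t, A) = ⅔ - √(A + t)/6 (R(t, A) = (-1/6)*(-4 + √(A + t)) = (-1*⅙)*(-4 + √(A + t)) = -(-4 + √(A + t))/6 = ⅔ - √(A + t)/6)
((4 + 5*C)*46)*R(-1, 6) = ((4 + 5*4)*46)*(⅔ - √(6 - 1)/6) = ((4 + 20)*46)*(⅔ - √5/6) = (24*46)*(⅔ - √5/6) = 1104*(⅔ - √5/6) = 736 - 184*√5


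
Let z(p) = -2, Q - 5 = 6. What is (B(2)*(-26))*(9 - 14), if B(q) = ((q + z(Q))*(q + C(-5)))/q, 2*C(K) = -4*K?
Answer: 0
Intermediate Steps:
C(K) = -2*K (C(K) = (-4*K)/2 = -2*K)
Q = 11 (Q = 5 + 6 = 11)
B(q) = (-2 + q)*(10 + q)/q (B(q) = ((q - 2)*(q - 2*(-5)))/q = ((-2 + q)*(q + 10))/q = ((-2 + q)*(10 + q))/q = (-2 + q)*(10 + q)/q)
(B(2)*(-26))*(9 - 14) = ((8 + 2 - 20/2)*(-26))*(9 - 14) = ((8 + 2 - 20*½)*(-26))*(-5) = ((8 + 2 - 10)*(-26))*(-5) = (0*(-26))*(-5) = 0*(-5) = 0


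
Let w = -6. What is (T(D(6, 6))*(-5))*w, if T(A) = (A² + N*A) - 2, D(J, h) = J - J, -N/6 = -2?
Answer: -60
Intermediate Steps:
N = 12 (N = -6*(-2) = 12)
D(J, h) = 0
T(A) = -2 + A² + 12*A (T(A) = (A² + 12*A) - 2 = -2 + A² + 12*A)
(T(D(6, 6))*(-5))*w = ((-2 + 0² + 12*0)*(-5))*(-6) = ((-2 + 0 + 0)*(-5))*(-6) = -2*(-5)*(-6) = 10*(-6) = -60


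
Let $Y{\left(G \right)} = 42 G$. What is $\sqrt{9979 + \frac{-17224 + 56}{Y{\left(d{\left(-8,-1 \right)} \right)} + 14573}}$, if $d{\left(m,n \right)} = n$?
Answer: $\frac{\sqrt{2106815992611}}{14531} \approx 99.889$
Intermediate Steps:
$\sqrt{9979 + \frac{-17224 + 56}{Y{\left(d{\left(-8,-1 \right)} \right)} + 14573}} = \sqrt{9979 + \frac{-17224 + 56}{42 \left(-1\right) + 14573}} = \sqrt{9979 - \frac{17168}{-42 + 14573}} = \sqrt{9979 - \frac{17168}{14531}} = \sqrt{\frac{144987681}{14531}} = \frac{\sqrt{2106815992611}}{14531}$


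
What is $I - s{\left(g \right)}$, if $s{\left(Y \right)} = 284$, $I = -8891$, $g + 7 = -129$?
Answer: $-9175$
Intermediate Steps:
$g = -136$ ($g = -7 - 129 = -136$)
$I - s{\left(g \right)} = -8891 - 284 = -9175$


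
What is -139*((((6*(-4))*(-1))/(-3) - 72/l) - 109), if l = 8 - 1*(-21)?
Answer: 481635/29 ≈ 16608.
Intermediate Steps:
l = 29 (l = 8 + 21 = 29)
-139*((((6*(-4))*(-1))/(-3) - 72/l) - 109) = -139*((((6*(-4))*(-1))/(-3) - 72/29) - 109) = -139*((-24*(-1)*(-⅓) - 72*1/29) - 109) = -139*((24*(-⅓) - 72/29) - 109) = -139*((-8 - 72/29) - 109) = -139*(-304/29 - 109) = -139*(-3465/29) = 481635/29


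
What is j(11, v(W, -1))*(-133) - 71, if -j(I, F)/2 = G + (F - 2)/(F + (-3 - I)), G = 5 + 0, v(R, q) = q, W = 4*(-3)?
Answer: 6561/5 ≈ 1312.2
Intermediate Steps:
W = -12
G = 5
j(I, F) = -10 - 2*(-2 + F)/(-3 + F - I) (j(I, F) = -2*(5 + (F - 2)/(F + (-3 - I))) = -2*(5 + (-2 + F)/(-3 + F - I)) = -10 - 2*(-2 + F)/(-3 + F - I))
j(11, v(W, -1))*(-133) - 71 = (2*(-17 - 5*11 + 6*(-1))/(3 + 11 - 1*(-1)))*(-133) - 71 = (2*(-17 - 55 - 6)/(3 + 11 + 1))*(-133) - 71 = (2*(-78)/15)*(-133) - 71 = (2*(1/15)*(-78))*(-133) - 71 = -52/5*(-133) - 71 = 6916/5 - 71 = 6561/5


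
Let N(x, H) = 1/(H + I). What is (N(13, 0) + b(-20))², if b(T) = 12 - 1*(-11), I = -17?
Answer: 152100/289 ≈ 526.30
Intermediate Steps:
N(x, H) = 1/(-17 + H) (N(x, H) = 1/(H - 17) = 1/(-17 + H))
b(T) = 23 (b(T) = 12 + 11 = 23)
(N(13, 0) + b(-20))² = (1/(-17 + 0) + 23)² = (1/(-17) + 23)² = (-1/17 + 23)² = (390/17)² = 152100/289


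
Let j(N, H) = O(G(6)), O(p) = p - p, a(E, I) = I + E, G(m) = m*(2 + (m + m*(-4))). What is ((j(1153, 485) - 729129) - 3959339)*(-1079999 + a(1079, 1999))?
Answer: 5049109647028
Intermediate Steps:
G(m) = m*(2 - 3*m) (G(m) = m*(2 + (m - 4*m)) = m*(2 - 3*m))
a(E, I) = E + I
O(p) = 0
j(N, H) = 0
((j(1153, 485) - 729129) - 3959339)*(-1079999 + a(1079, 1999)) = ((0 - 729129) - 3959339)*(-1079999 + (1079 + 1999)) = (-729129 - 3959339)*(-1079999 + 3078) = -4688468*(-1076921) = 5049109647028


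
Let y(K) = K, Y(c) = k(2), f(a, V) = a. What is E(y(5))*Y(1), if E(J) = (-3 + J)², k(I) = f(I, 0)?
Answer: 8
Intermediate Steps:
k(I) = I
Y(c) = 2
E(y(5))*Y(1) = (-3 + 5)²*2 = 2²*2 = 4*2 = 8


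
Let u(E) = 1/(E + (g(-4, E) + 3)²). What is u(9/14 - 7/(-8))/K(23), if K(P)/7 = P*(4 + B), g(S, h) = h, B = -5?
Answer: -448/1581687 ≈ -0.00028324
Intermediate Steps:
K(P) = -7*P (K(P) = 7*(P*(4 - 5)) = 7*(P*(-1)) = 7*(-P) = -7*P)
u(E) = 1/(E + (3 + E)²) (u(E) = 1/(E + (E + 3)²) = 1/(E + (3 + E)²))
u(9/14 - 7/(-8))/K(23) = 1/(((9/14 - 7/(-8)) + (3 + (9/14 - 7/(-8)))²)*((-7*23))) = 1/(((9*(1/14) - 7*(-⅛)) + (3 + (9*(1/14) - 7*(-⅛)))²)*(-161)) = -1/161/((9/14 + 7/8) + (3 + (9/14 + 7/8))²) = -1/161/(85/56 + (3 + 85/56)²) = -1/161/(85/56 + (253/56)²) = -1/161/(85/56 + 64009/3136) = -1/161/(68769/3136) = (3136/68769)*(-1/161) = -448/1581687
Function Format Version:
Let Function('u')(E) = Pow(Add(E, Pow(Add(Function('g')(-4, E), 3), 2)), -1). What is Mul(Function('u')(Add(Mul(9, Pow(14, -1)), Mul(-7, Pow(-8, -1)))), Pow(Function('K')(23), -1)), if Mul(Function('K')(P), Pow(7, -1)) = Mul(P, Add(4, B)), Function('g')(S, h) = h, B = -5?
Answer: Rational(-448, 1581687) ≈ -0.00028324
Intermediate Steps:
Function('K')(P) = Mul(-7, P) (Function('K')(P) = Mul(7, Mul(P, Add(4, -5))) = Mul(7, Mul(P, -1)) = Mul(7, Mul(-1, P)) = Mul(-7, P))
Function('u')(E) = Pow(Add(E, Pow(Add(3, E), 2)), -1) (Function('u')(E) = Pow(Add(E, Pow(Add(E, 3), 2)), -1) = Pow(Add(E, Pow(Add(3, E), 2)), -1))
Mul(Function('u')(Add(Mul(9, Pow(14, -1)), Mul(-7, Pow(-8, -1)))), Pow(Function('K')(23), -1)) = Mul(Pow(Add(Add(Mul(9, Pow(14, -1)), Mul(-7, Pow(-8, -1))), Pow(Add(3, Add(Mul(9, Pow(14, -1)), Mul(-7, Pow(-8, -1)))), 2)), -1), Pow(Mul(-7, 23), -1)) = Mul(Pow(Add(Add(Mul(9, Rational(1, 14)), Mul(-7, Rational(-1, 8))), Pow(Add(3, Add(Mul(9, Rational(1, 14)), Mul(-7, Rational(-1, 8)))), 2)), -1), Pow(-161, -1)) = Mul(Pow(Add(Add(Rational(9, 14), Rational(7, 8)), Pow(Add(3, Add(Rational(9, 14), Rational(7, 8))), 2)), -1), Rational(-1, 161)) = Mul(Pow(Add(Rational(85, 56), Pow(Add(3, Rational(85, 56)), 2)), -1), Rational(-1, 161)) = Mul(Pow(Add(Rational(85, 56), Pow(Rational(253, 56), 2)), -1), Rational(-1, 161)) = Mul(Pow(Add(Rational(85, 56), Rational(64009, 3136)), -1), Rational(-1, 161)) = Mul(Pow(Rational(68769, 3136), -1), Rational(-1, 161)) = Mul(Rational(3136, 68769), Rational(-1, 161)) = Rational(-448, 1581687)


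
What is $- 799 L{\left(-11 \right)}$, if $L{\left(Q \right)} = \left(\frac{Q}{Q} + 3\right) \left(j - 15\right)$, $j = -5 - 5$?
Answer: $79900$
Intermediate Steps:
$j = -10$
$L{\left(Q \right)} = -100$ ($L{\left(Q \right)} = \left(\frac{Q}{Q} + 3\right) \left(-10 - 15\right) = \left(1 + 3\right) \left(-25\right) = 4 \left(-25\right) = -100$)
$- 799 L{\left(-11 \right)} = \left(-799\right) \left(-100\right) = 79900$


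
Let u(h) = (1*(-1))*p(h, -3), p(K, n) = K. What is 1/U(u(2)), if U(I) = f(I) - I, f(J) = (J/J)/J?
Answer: ⅔ ≈ 0.66667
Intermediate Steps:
f(J) = 1/J
u(h) = -h (u(h) = (1*(-1))*h = -h)
U(I) = 1/I - I
1/U(u(2)) = 1/(1/(-1*2) - (-1)*2) = 1/(1/(-2) - 1*(-2)) = 1/(-½ + 2) = 1/(3/2) = ⅔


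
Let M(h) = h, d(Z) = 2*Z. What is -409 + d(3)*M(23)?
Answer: -271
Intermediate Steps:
-409 + d(3)*M(23) = -409 + (2*3)*23 = -409 + 6*23 = -409 + 138 = -271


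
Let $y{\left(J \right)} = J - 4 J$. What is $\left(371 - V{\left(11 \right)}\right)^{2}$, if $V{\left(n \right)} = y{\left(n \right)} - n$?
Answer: $172225$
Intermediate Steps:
$y{\left(J \right)} = - 3 J$
$V{\left(n \right)} = - 4 n$ ($V{\left(n \right)} = - 3 n - n = - 4 n$)
$\left(371 - V{\left(11 \right)}\right)^{2} = \left(371 - \left(-4\right) 11\right)^{2} = \left(371 - -44\right)^{2} = \left(371 + 44\right)^{2} = 415^{2} = 172225$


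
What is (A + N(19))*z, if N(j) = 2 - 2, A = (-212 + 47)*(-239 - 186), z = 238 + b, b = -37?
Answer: 14095125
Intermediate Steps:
z = 201 (z = 238 - 37 = 201)
A = 70125 (A = -165*(-425) = 70125)
N(j) = 0
(A + N(19))*z = (70125 + 0)*201 = 70125*201 = 14095125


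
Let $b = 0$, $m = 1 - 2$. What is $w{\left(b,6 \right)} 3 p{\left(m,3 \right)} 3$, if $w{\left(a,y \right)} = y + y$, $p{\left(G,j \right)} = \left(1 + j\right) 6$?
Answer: $2592$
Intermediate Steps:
$m = -1$ ($m = 1 - 2 = -1$)
$p{\left(G,j \right)} = 6 + 6 j$
$w{\left(a,y \right)} = 2 y$
$w{\left(b,6 \right)} 3 p{\left(m,3 \right)} 3 = 2 \cdot 6 \cdot 3 \left(6 + 6 \cdot 3\right) 3 = 12 \cdot 3 \left(6 + 18\right) 3 = 36 \cdot 24 \cdot 3 = 36 \cdot 72 = 2592$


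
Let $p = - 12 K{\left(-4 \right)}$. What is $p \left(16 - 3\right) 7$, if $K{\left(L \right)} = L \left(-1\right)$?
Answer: $-4368$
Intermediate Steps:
$K{\left(L \right)} = - L$
$p = -48$ ($p = - 12 \left(\left(-1\right) \left(-4\right)\right) = \left(-12\right) 4 = -48$)
$p \left(16 - 3\right) 7 = - 48 \left(16 - 3\right) 7 = \left(-48\right) 13 \cdot 7 = \left(-624\right) 7 = -4368$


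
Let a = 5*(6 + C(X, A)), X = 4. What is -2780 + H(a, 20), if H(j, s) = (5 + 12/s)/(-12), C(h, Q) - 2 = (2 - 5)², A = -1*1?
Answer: -41707/15 ≈ -2780.5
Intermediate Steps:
A = -1
C(h, Q) = 11 (C(h, Q) = 2 + (2 - 5)² = 2 + (-3)² = 2 + 9 = 11)
a = 85 (a = 5*(6 + 11) = 5*17 = 85)
H(j, s) = -5/12 - 1/s (H(j, s) = (5 + 12/s)*(-1/12) = -5/12 - 1/s)
-2780 + H(a, 20) = -2780 + (-5/12 - 1/20) = -2780 - 7/15 = -41707/15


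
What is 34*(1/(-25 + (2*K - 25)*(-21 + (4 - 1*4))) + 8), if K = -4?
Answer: 90865/334 ≈ 272.05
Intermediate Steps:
34*(1/(-25 + (2*K - 25)*(-21 + (4 - 1*4))) + 8) = 34*(1/(-25 + (2*(-4) - 25)*(-21 + (4 - 1*4))) + 8) = 34*(1/(-25 + (-8 - 25)*(-21 + (4 - 4))) + 8) = 34*(1/(-25 - 33*(-21 + 0)) + 8) = 34*(1/(-25 - 33*(-21)) + 8) = 34*(1/(-25 + 693) + 8) = 34*(1/668 + 8) = 34*(5345/668) = 90865/334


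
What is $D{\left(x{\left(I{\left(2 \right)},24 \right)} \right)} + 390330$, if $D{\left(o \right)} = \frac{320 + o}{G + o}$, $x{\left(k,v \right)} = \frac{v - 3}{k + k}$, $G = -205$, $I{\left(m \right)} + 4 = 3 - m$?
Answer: $\frac{54255659}{139} \approx 3.9033 \cdot 10^{5}$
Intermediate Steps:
$I{\left(m \right)} = -1 - m$ ($I{\left(m \right)} = -4 - \left(-3 + m\right) = -1 - m$)
$x{\left(k,v \right)} = \frac{-3 + v}{2 k}$
$D{\left(o \right)} = \frac{320 + o}{-205 + o}$
$D{\left(x{\left(I{\left(2 \right)},24 \right)} \right)} + 390330 = \frac{320 + \frac{-3 + 24}{2 \left(-1 - 2\right)}}{-205 + \frac{-3 + 24}{2 \left(-1 - 2\right)}} + 390330 = \frac{320 + \frac{1}{2} \frac{1}{-1 - 2} \cdot 21}{-205 + \frac{1}{2} \frac{1}{-1 - 2} \cdot 21} + 390330 = \frac{320 + \frac{1}{2} \frac{1}{-3} \cdot 21}{-205 + \frac{1}{2} \frac{1}{-3} \cdot 21} + 390330 = \frac{320 + \frac{1}{2} \left(- \frac{1}{3}\right) 21}{-205 + \frac{1}{2} \left(- \frac{1}{3}\right) 21} + 390330 = \frac{320 - \frac{7}{2}}{-205 - \frac{7}{2}} + 390330 = \frac{1}{- \frac{417}{2}} \cdot \frac{633}{2} + 390330 = \left(- \frac{2}{417}\right) \frac{633}{2} + 390330 = - \frac{211}{139} + 390330 = \frac{54255659}{139}$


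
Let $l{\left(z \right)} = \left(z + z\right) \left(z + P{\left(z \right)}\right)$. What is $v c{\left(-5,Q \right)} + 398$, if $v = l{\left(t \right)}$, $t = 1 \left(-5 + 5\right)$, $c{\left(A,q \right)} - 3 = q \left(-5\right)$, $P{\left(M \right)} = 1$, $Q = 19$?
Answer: $398$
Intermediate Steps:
$c{\left(A,q \right)} = 3 - 5 q$ ($c{\left(A,q \right)} = 3 + q \left(-5\right) = 3 - 5 q$)
$t = 0$ ($t = 1 \cdot 0 = 0$)
$l{\left(z \right)} = 2 z \left(1 + z\right)$ ($l{\left(z \right)} = \left(z + z\right) \left(z + 1\right) = 2 z \left(1 + z\right)$)
$v = 0$ ($v = 2 \cdot 0 \left(1 + 0\right) = 2 \cdot 0 \cdot 1 = 0$)
$v c{\left(-5,Q \right)} + 398 = 0 \left(3 - 95\right) + 398 = 0 \left(-92\right) + 398 = 0 + 398 = 398$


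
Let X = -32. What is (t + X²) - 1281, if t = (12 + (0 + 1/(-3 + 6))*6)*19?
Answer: 9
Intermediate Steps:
t = 266 (t = (12 + (0 + 1/3)*6)*19 = (12 + (0 + ⅓)*6)*19 = (12 + (⅓)*6)*19 = (12 + 2)*19 = 14*19 = 266)
(t + X²) - 1281 = (266 + (-32)²) - 1281 = (266 + 1024) - 1281 = 1290 - 1281 = 9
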